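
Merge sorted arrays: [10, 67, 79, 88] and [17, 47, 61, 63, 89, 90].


Take 10 from A
Take 17 from B
Take 47 from B
Take 61 from B
Take 63 from B
Take 67 from A
Take 79 from A
Take 88 from A

Merged: [10, 17, 47, 61, 63, 67, 79, 88, 89, 90]


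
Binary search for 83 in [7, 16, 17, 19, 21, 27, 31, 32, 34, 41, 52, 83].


Step 1: lo=0, hi=11, mid=5, val=27
Step 2: lo=6, hi=11, mid=8, val=34
Step 3: lo=9, hi=11, mid=10, val=52
Step 4: lo=11, hi=11, mid=11, val=83

Found at index 11


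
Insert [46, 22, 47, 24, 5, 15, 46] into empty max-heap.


Insert 46: [46]
Insert 22: [46, 22]
Insert 47: [47, 22, 46]
Insert 24: [47, 24, 46, 22]
Insert 5: [47, 24, 46, 22, 5]
Insert 15: [47, 24, 46, 22, 5, 15]
Insert 46: [47, 24, 46, 22, 5, 15, 46]

Final heap: [47, 24, 46, 22, 5, 15, 46]


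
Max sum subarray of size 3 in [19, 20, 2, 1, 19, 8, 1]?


[0:3]: 41
[1:4]: 23
[2:5]: 22
[3:6]: 28
[4:7]: 28

Max: 41 at [0:3]


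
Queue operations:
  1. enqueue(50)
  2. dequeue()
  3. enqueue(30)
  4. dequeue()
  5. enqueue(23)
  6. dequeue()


enqueue(50) -> [50]
dequeue()->50, []
enqueue(30) -> [30]
dequeue()->30, []
enqueue(23) -> [23]
dequeue()->23, []

Final queue: []


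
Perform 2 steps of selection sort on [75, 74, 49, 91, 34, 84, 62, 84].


Initial: [75, 74, 49, 91, 34, 84, 62, 84]
Step 1: min=34 at 4
  Swap: [34, 74, 49, 91, 75, 84, 62, 84]
Step 2: min=49 at 2
  Swap: [34, 49, 74, 91, 75, 84, 62, 84]

After 2 steps: [34, 49, 74, 91, 75, 84, 62, 84]


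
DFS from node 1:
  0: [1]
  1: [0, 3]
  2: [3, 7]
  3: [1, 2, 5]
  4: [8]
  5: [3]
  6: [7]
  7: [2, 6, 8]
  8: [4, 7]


Visit 1, push [3, 0]
Visit 0, push []
Visit 3, push [5, 2]
Visit 2, push [7]
Visit 7, push [8, 6]
Visit 6, push []
Visit 8, push [4]
Visit 4, push []
Visit 5, push []

DFS order: [1, 0, 3, 2, 7, 6, 8, 4, 5]


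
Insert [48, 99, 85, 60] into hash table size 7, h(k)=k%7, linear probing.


Insert 48: h=6 -> slot 6
Insert 99: h=1 -> slot 1
Insert 85: h=1, 1 probes -> slot 2
Insert 60: h=4 -> slot 4

Table: [None, 99, 85, None, 60, None, 48]


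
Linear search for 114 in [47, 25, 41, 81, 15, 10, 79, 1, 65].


i=0: 47!=114
i=1: 25!=114
i=2: 41!=114
i=3: 81!=114
i=4: 15!=114
i=5: 10!=114
i=6: 79!=114
i=7: 1!=114
i=8: 65!=114

Not found, 9 comps


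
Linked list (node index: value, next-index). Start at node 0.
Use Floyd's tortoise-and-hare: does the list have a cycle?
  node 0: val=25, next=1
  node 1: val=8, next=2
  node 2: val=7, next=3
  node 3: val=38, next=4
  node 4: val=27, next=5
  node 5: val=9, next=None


Floyd's tortoise (slow, +1) and hare (fast, +2):
  init: slow=0, fast=0
  step 1: slow=1, fast=2
  step 2: slow=2, fast=4
  step 3: fast 4->5->None, no cycle

Cycle: no


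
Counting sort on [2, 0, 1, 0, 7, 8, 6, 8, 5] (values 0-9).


Input: [2, 0, 1, 0, 7, 8, 6, 8, 5]
Counts: [2, 1, 1, 0, 0, 1, 1, 1, 2, 0]

Sorted: [0, 0, 1, 2, 5, 6, 7, 8, 8]


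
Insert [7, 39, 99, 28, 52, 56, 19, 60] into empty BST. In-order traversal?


Insert 7: root
Insert 39: R from 7
Insert 99: R from 7 -> R from 39
Insert 28: R from 7 -> L from 39
Insert 52: R from 7 -> R from 39 -> L from 99
Insert 56: R from 7 -> R from 39 -> L from 99 -> R from 52
Insert 19: R from 7 -> L from 39 -> L from 28
Insert 60: R from 7 -> R from 39 -> L from 99 -> R from 52 -> R from 56

In-order: [7, 19, 28, 39, 52, 56, 60, 99]


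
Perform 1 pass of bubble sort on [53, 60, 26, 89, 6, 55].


Initial: [53, 60, 26, 89, 6, 55]
Pass 1: [53, 26, 60, 6, 55, 89] (3 swaps)

After 1 pass: [53, 26, 60, 6, 55, 89]


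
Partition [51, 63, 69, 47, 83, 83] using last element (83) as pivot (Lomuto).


Pivot: 83
  51 <= 83: advance i (no swap)
  63 <= 83: advance i (no swap)
  69 <= 83: advance i (no swap)
  47 <= 83: advance i (no swap)
  83 <= 83: advance i (no swap)
Place pivot at 5: [51, 63, 69, 47, 83, 83]

Partitioned: [51, 63, 69, 47, 83, 83]


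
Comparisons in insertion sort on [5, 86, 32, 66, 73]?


Algorithm: insertion sort
Input: [5, 86, 32, 66, 73]
Sorted: [5, 32, 66, 73, 86]

7


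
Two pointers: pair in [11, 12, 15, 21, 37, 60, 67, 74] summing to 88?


lo=0(11)+hi=7(74)=85
lo=1(12)+hi=7(74)=86
lo=2(15)+hi=7(74)=89
lo=2(15)+hi=6(67)=82
lo=3(21)+hi=6(67)=88

Yes: 21+67=88


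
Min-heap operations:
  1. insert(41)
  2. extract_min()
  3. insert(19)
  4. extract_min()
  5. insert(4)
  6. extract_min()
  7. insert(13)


insert(41) -> [41]
extract_min()->41, []
insert(19) -> [19]
extract_min()->19, []
insert(4) -> [4]
extract_min()->4, []
insert(13) -> [13]

Final heap: [13]


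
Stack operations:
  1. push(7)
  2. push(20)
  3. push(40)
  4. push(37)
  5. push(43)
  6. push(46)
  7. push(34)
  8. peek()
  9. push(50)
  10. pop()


push(7) -> [7]
push(20) -> [7, 20]
push(40) -> [7, 20, 40]
push(37) -> [7, 20, 40, 37]
push(43) -> [7, 20, 40, 37, 43]
push(46) -> [7, 20, 40, 37, 43, 46]
push(34) -> [7, 20, 40, 37, 43, 46, 34]
peek()->34
push(50) -> [7, 20, 40, 37, 43, 46, 34, 50]
pop()->50, [7, 20, 40, 37, 43, 46, 34]

Final stack: [7, 20, 40, 37, 43, 46, 34]


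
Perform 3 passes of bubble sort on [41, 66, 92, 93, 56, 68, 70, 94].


Initial: [41, 66, 92, 93, 56, 68, 70, 94]
Pass 1: [41, 66, 92, 56, 68, 70, 93, 94] (3 swaps)
Pass 2: [41, 66, 56, 68, 70, 92, 93, 94] (3 swaps)
Pass 3: [41, 56, 66, 68, 70, 92, 93, 94] (1 swaps)

After 3 passes: [41, 56, 66, 68, 70, 92, 93, 94]


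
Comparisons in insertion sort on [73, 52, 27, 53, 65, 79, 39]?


Algorithm: insertion sort
Input: [73, 52, 27, 53, 65, 79, 39]
Sorted: [27, 39, 52, 53, 65, 73, 79]

14


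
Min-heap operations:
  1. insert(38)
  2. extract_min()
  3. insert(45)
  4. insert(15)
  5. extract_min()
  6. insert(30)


insert(38) -> [38]
extract_min()->38, []
insert(45) -> [45]
insert(15) -> [15, 45]
extract_min()->15, [45]
insert(30) -> [30, 45]

Final heap: [30, 45]


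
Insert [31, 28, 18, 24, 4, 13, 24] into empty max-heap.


Insert 31: [31]
Insert 28: [31, 28]
Insert 18: [31, 28, 18]
Insert 24: [31, 28, 18, 24]
Insert 4: [31, 28, 18, 24, 4]
Insert 13: [31, 28, 18, 24, 4, 13]
Insert 24: [31, 28, 24, 24, 4, 13, 18]

Final heap: [31, 28, 24, 24, 4, 13, 18]


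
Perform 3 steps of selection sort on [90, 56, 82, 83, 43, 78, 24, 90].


Initial: [90, 56, 82, 83, 43, 78, 24, 90]
Step 1: min=24 at 6
  Swap: [24, 56, 82, 83, 43, 78, 90, 90]
Step 2: min=43 at 4
  Swap: [24, 43, 82, 83, 56, 78, 90, 90]
Step 3: min=56 at 4
  Swap: [24, 43, 56, 83, 82, 78, 90, 90]

After 3 steps: [24, 43, 56, 83, 82, 78, 90, 90]


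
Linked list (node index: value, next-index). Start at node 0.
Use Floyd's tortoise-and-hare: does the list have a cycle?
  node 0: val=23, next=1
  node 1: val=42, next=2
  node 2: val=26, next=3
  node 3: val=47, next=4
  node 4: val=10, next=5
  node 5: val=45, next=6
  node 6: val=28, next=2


Floyd's tortoise (slow, +1) and hare (fast, +2):
  init: slow=0, fast=0
  step 1: slow=1, fast=2
  step 2: slow=2, fast=4
  step 3: slow=3, fast=6
  step 4: slow=4, fast=3
  step 5: slow=5, fast=5
  slow == fast at node 5: cycle detected

Cycle: yes


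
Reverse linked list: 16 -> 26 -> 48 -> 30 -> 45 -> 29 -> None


Step 1: curr=16, set curr.next=prev(None) | reversed so far: 16
Step 2: curr=26, set curr.next=prev(16) | reversed so far: 26 -> 16
Step 3: curr=48, set curr.next=prev(26) | reversed so far: 48 -> 26 -> 16
Step 4: curr=30, set curr.next=prev(48) | reversed so far: 30 -> 48 -> 26 -> 16
Step 5: curr=45, set curr.next=prev(30) | reversed so far: 45 -> 30 -> 48 -> 26 -> 16
Step 6: curr=29, set curr.next=prev(45) | reversed so far: 29 -> 45 -> 30 -> 48 -> 26 -> 16

29 -> 45 -> 30 -> 48 -> 26 -> 16 -> None


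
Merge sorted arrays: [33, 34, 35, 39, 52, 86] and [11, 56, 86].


Take 11 from B
Take 33 from A
Take 34 from A
Take 35 from A
Take 39 from A
Take 52 from A
Take 56 from B
Take 86 from A

Merged: [11, 33, 34, 35, 39, 52, 56, 86, 86]


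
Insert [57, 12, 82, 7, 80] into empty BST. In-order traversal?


Insert 57: root
Insert 12: L from 57
Insert 82: R from 57
Insert 7: L from 57 -> L from 12
Insert 80: R from 57 -> L from 82

In-order: [7, 12, 57, 80, 82]


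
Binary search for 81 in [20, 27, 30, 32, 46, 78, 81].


Step 1: lo=0, hi=6, mid=3, val=32
Step 2: lo=4, hi=6, mid=5, val=78
Step 3: lo=6, hi=6, mid=6, val=81

Found at index 6


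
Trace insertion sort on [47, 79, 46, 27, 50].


Initial: [47, 79, 46, 27, 50]
Insert 79: [47, 79, 46, 27, 50]
Insert 46: [46, 47, 79, 27, 50]
Insert 27: [27, 46, 47, 79, 50]
Insert 50: [27, 46, 47, 50, 79]

Sorted: [27, 46, 47, 50, 79]


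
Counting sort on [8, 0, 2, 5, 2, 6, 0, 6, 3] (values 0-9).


Input: [8, 0, 2, 5, 2, 6, 0, 6, 3]
Counts: [2, 0, 2, 1, 0, 1, 2, 0, 1, 0]

Sorted: [0, 0, 2, 2, 3, 5, 6, 6, 8]


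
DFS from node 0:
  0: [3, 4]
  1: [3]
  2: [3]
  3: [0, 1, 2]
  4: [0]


Visit 0, push [4, 3]
Visit 3, push [2, 1]
Visit 1, push []
Visit 2, push []
Visit 4, push []

DFS order: [0, 3, 1, 2, 4]


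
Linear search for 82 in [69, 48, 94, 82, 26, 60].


i=0: 69!=82
i=1: 48!=82
i=2: 94!=82
i=3: 82==82 found!

Found at 3, 4 comps


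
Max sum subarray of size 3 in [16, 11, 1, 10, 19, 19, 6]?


[0:3]: 28
[1:4]: 22
[2:5]: 30
[3:6]: 48
[4:7]: 44

Max: 48 at [3:6]


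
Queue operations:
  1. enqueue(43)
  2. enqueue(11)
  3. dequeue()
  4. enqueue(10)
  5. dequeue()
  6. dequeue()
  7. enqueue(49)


enqueue(43) -> [43]
enqueue(11) -> [43, 11]
dequeue()->43, [11]
enqueue(10) -> [11, 10]
dequeue()->11, [10]
dequeue()->10, []
enqueue(49) -> [49]

Final queue: [49]


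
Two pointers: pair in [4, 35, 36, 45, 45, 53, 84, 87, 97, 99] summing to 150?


lo=0(4)+hi=9(99)=103
lo=1(35)+hi=9(99)=134
lo=2(36)+hi=9(99)=135
lo=3(45)+hi=9(99)=144
lo=4(45)+hi=9(99)=144
lo=5(53)+hi=9(99)=152
lo=5(53)+hi=8(97)=150

Yes: 53+97=150


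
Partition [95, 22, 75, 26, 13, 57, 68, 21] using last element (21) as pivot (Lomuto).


Pivot: 21
  13 <= 21: swap -> [13, 22, 75, 26, 95, 57, 68, 21]
Place pivot at 1: [13, 21, 75, 26, 95, 57, 68, 22]

Partitioned: [13, 21, 75, 26, 95, 57, 68, 22]


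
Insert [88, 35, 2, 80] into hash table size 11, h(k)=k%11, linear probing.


Insert 88: h=0 -> slot 0
Insert 35: h=2 -> slot 2
Insert 2: h=2, 1 probes -> slot 3
Insert 80: h=3, 1 probes -> slot 4

Table: [88, None, 35, 2, 80, None, None, None, None, None, None]


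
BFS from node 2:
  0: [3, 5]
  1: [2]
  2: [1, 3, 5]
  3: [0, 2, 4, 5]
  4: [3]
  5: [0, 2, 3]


Visit 2, enqueue [1, 3, 5]
Visit 1, enqueue []
Visit 3, enqueue [0, 4]
Visit 5, enqueue []
Visit 0, enqueue []
Visit 4, enqueue []

BFS order: [2, 1, 3, 5, 0, 4]


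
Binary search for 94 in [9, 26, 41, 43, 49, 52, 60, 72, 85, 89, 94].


Step 1: lo=0, hi=10, mid=5, val=52
Step 2: lo=6, hi=10, mid=8, val=85
Step 3: lo=9, hi=10, mid=9, val=89
Step 4: lo=10, hi=10, mid=10, val=94

Found at index 10


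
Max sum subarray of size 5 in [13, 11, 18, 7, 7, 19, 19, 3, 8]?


[0:5]: 56
[1:6]: 62
[2:7]: 70
[3:8]: 55
[4:9]: 56

Max: 70 at [2:7]


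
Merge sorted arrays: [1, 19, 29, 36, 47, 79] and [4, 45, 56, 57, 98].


Take 1 from A
Take 4 from B
Take 19 from A
Take 29 from A
Take 36 from A
Take 45 from B
Take 47 from A
Take 56 from B
Take 57 from B
Take 79 from A

Merged: [1, 4, 19, 29, 36, 45, 47, 56, 57, 79, 98]


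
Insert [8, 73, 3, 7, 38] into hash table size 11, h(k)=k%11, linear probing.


Insert 8: h=8 -> slot 8
Insert 73: h=7 -> slot 7
Insert 3: h=3 -> slot 3
Insert 7: h=7, 2 probes -> slot 9
Insert 38: h=5 -> slot 5

Table: [None, None, None, 3, None, 38, None, 73, 8, 7, None]


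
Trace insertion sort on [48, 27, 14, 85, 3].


Initial: [48, 27, 14, 85, 3]
Insert 27: [27, 48, 14, 85, 3]
Insert 14: [14, 27, 48, 85, 3]
Insert 85: [14, 27, 48, 85, 3]
Insert 3: [3, 14, 27, 48, 85]

Sorted: [3, 14, 27, 48, 85]


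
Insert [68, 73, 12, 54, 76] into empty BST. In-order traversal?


Insert 68: root
Insert 73: R from 68
Insert 12: L from 68
Insert 54: L from 68 -> R from 12
Insert 76: R from 68 -> R from 73

In-order: [12, 54, 68, 73, 76]


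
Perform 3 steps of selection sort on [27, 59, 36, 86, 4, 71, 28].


Initial: [27, 59, 36, 86, 4, 71, 28]
Step 1: min=4 at 4
  Swap: [4, 59, 36, 86, 27, 71, 28]
Step 2: min=27 at 4
  Swap: [4, 27, 36, 86, 59, 71, 28]
Step 3: min=28 at 6
  Swap: [4, 27, 28, 86, 59, 71, 36]

After 3 steps: [4, 27, 28, 86, 59, 71, 36]


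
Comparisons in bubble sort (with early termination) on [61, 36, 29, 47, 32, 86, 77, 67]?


Algorithm: bubble sort (with early termination)
Input: [61, 36, 29, 47, 32, 86, 77, 67]
Sorted: [29, 32, 36, 47, 61, 67, 77, 86]

22


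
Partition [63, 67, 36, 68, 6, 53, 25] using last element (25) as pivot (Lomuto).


Pivot: 25
  6 <= 25: swap -> [6, 67, 36, 68, 63, 53, 25]
Place pivot at 1: [6, 25, 36, 68, 63, 53, 67]

Partitioned: [6, 25, 36, 68, 63, 53, 67]


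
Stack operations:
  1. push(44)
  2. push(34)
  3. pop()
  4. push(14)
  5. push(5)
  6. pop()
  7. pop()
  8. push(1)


push(44) -> [44]
push(34) -> [44, 34]
pop()->34, [44]
push(14) -> [44, 14]
push(5) -> [44, 14, 5]
pop()->5, [44, 14]
pop()->14, [44]
push(1) -> [44, 1]

Final stack: [44, 1]


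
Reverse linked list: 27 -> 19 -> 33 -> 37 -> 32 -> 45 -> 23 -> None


Step 1: curr=27, set curr.next=prev(None) | reversed so far: 27
Step 2: curr=19, set curr.next=prev(27) | reversed so far: 19 -> 27
Step 3: curr=33, set curr.next=prev(19) | reversed so far: 33 -> 19 -> 27
Step 4: curr=37, set curr.next=prev(33) | reversed so far: 37 -> 33 -> 19 -> 27
Step 5: curr=32, set curr.next=prev(37) | reversed so far: 32 -> 37 -> 33 -> 19 -> 27
Step 6: curr=45, set curr.next=prev(32) | reversed so far: 45 -> 32 -> 37 -> 33 -> 19 -> 27
Step 7: curr=23, set curr.next=prev(45) | reversed so far: 23 -> 45 -> 32 -> 37 -> 33 -> 19 -> 27

23 -> 45 -> 32 -> 37 -> 33 -> 19 -> 27 -> None


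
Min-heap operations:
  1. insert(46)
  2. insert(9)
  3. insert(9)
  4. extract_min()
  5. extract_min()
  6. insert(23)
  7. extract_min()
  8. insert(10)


insert(46) -> [46]
insert(9) -> [9, 46]
insert(9) -> [9, 46, 9]
extract_min()->9, [9, 46]
extract_min()->9, [46]
insert(23) -> [23, 46]
extract_min()->23, [46]
insert(10) -> [10, 46]

Final heap: [10, 46]


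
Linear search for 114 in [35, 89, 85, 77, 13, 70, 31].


i=0: 35!=114
i=1: 89!=114
i=2: 85!=114
i=3: 77!=114
i=4: 13!=114
i=5: 70!=114
i=6: 31!=114

Not found, 7 comps


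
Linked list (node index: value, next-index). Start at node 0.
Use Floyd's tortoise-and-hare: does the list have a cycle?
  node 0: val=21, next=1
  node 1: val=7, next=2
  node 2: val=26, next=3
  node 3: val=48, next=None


Floyd's tortoise (slow, +1) and hare (fast, +2):
  init: slow=0, fast=0
  step 1: slow=1, fast=2
  step 2: fast 2->3->None, no cycle

Cycle: no


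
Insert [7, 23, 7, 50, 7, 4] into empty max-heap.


Insert 7: [7]
Insert 23: [23, 7]
Insert 7: [23, 7, 7]
Insert 50: [50, 23, 7, 7]
Insert 7: [50, 23, 7, 7, 7]
Insert 4: [50, 23, 7, 7, 7, 4]

Final heap: [50, 23, 7, 7, 7, 4]


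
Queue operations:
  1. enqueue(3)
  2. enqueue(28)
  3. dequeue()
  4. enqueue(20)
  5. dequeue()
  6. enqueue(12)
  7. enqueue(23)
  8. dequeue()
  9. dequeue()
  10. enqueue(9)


enqueue(3) -> [3]
enqueue(28) -> [3, 28]
dequeue()->3, [28]
enqueue(20) -> [28, 20]
dequeue()->28, [20]
enqueue(12) -> [20, 12]
enqueue(23) -> [20, 12, 23]
dequeue()->20, [12, 23]
dequeue()->12, [23]
enqueue(9) -> [23, 9]

Final queue: [23, 9]


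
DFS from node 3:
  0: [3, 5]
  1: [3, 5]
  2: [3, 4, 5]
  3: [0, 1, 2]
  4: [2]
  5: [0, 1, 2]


Visit 3, push [2, 1, 0]
Visit 0, push [5]
Visit 5, push [2, 1]
Visit 1, push []
Visit 2, push [4]
Visit 4, push []

DFS order: [3, 0, 5, 1, 2, 4]


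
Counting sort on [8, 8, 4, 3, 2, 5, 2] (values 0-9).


Input: [8, 8, 4, 3, 2, 5, 2]
Counts: [0, 0, 2, 1, 1, 1, 0, 0, 2, 0]

Sorted: [2, 2, 3, 4, 5, 8, 8]


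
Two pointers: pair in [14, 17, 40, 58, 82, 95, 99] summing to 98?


lo=0(14)+hi=6(99)=113
lo=0(14)+hi=5(95)=109
lo=0(14)+hi=4(82)=96
lo=1(17)+hi=4(82)=99
lo=1(17)+hi=3(58)=75
lo=2(40)+hi=3(58)=98

Yes: 40+58=98


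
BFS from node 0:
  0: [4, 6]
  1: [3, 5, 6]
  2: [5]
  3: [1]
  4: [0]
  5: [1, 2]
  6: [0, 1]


Visit 0, enqueue [4, 6]
Visit 4, enqueue []
Visit 6, enqueue [1]
Visit 1, enqueue [3, 5]
Visit 3, enqueue []
Visit 5, enqueue [2]
Visit 2, enqueue []

BFS order: [0, 4, 6, 1, 3, 5, 2]


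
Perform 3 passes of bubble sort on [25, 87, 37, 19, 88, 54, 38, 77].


Initial: [25, 87, 37, 19, 88, 54, 38, 77]
Pass 1: [25, 37, 19, 87, 54, 38, 77, 88] (5 swaps)
Pass 2: [25, 19, 37, 54, 38, 77, 87, 88] (4 swaps)
Pass 3: [19, 25, 37, 38, 54, 77, 87, 88] (2 swaps)

After 3 passes: [19, 25, 37, 38, 54, 77, 87, 88]


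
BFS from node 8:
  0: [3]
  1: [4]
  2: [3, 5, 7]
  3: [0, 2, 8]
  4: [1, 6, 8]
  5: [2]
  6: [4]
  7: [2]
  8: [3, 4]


Visit 8, enqueue [3, 4]
Visit 3, enqueue [0, 2]
Visit 4, enqueue [1, 6]
Visit 0, enqueue []
Visit 2, enqueue [5, 7]
Visit 1, enqueue []
Visit 6, enqueue []
Visit 5, enqueue []
Visit 7, enqueue []

BFS order: [8, 3, 4, 0, 2, 1, 6, 5, 7]


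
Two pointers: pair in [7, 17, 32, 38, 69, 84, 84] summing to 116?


lo=0(7)+hi=6(84)=91
lo=1(17)+hi=6(84)=101
lo=2(32)+hi=6(84)=116

Yes: 32+84=116


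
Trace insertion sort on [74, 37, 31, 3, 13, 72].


Initial: [74, 37, 31, 3, 13, 72]
Insert 37: [37, 74, 31, 3, 13, 72]
Insert 31: [31, 37, 74, 3, 13, 72]
Insert 3: [3, 31, 37, 74, 13, 72]
Insert 13: [3, 13, 31, 37, 74, 72]
Insert 72: [3, 13, 31, 37, 72, 74]

Sorted: [3, 13, 31, 37, 72, 74]


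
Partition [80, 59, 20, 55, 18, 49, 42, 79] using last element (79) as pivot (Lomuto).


Pivot: 79
  59 <= 79: swap -> [59, 80, 20, 55, 18, 49, 42, 79]
  20 <= 79: swap -> [59, 20, 80, 55, 18, 49, 42, 79]
  55 <= 79: swap -> [59, 20, 55, 80, 18, 49, 42, 79]
  18 <= 79: swap -> [59, 20, 55, 18, 80, 49, 42, 79]
  49 <= 79: swap -> [59, 20, 55, 18, 49, 80, 42, 79]
  42 <= 79: swap -> [59, 20, 55, 18, 49, 42, 80, 79]
Place pivot at 6: [59, 20, 55, 18, 49, 42, 79, 80]

Partitioned: [59, 20, 55, 18, 49, 42, 79, 80]


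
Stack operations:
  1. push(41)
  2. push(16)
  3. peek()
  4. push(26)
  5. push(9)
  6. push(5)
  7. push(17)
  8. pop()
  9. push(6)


push(41) -> [41]
push(16) -> [41, 16]
peek()->16
push(26) -> [41, 16, 26]
push(9) -> [41, 16, 26, 9]
push(5) -> [41, 16, 26, 9, 5]
push(17) -> [41, 16, 26, 9, 5, 17]
pop()->17, [41, 16, 26, 9, 5]
push(6) -> [41, 16, 26, 9, 5, 6]

Final stack: [41, 16, 26, 9, 5, 6]


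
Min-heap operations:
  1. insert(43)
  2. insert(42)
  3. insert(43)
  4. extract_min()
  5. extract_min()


insert(43) -> [43]
insert(42) -> [42, 43]
insert(43) -> [42, 43, 43]
extract_min()->42, [43, 43]
extract_min()->43, [43]

Final heap: [43]


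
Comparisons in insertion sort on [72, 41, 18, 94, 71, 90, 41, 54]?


Algorithm: insertion sort
Input: [72, 41, 18, 94, 71, 90, 41, 54]
Sorted: [18, 41, 41, 54, 71, 72, 90, 94]

19


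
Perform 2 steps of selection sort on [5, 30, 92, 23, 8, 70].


Initial: [5, 30, 92, 23, 8, 70]
Step 1: min=5 at 0
  Swap: [5, 30, 92, 23, 8, 70]
Step 2: min=8 at 4
  Swap: [5, 8, 92, 23, 30, 70]

After 2 steps: [5, 8, 92, 23, 30, 70]


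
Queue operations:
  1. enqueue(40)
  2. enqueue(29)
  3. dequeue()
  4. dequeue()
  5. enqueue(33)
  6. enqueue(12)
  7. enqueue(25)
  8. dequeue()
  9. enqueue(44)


enqueue(40) -> [40]
enqueue(29) -> [40, 29]
dequeue()->40, [29]
dequeue()->29, []
enqueue(33) -> [33]
enqueue(12) -> [33, 12]
enqueue(25) -> [33, 12, 25]
dequeue()->33, [12, 25]
enqueue(44) -> [12, 25, 44]

Final queue: [12, 25, 44]


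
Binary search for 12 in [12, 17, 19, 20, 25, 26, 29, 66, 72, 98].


Step 1: lo=0, hi=9, mid=4, val=25
Step 2: lo=0, hi=3, mid=1, val=17
Step 3: lo=0, hi=0, mid=0, val=12

Found at index 0


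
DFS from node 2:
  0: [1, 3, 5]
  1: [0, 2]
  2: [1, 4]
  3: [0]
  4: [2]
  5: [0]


Visit 2, push [4, 1]
Visit 1, push [0]
Visit 0, push [5, 3]
Visit 3, push []
Visit 5, push []
Visit 4, push []

DFS order: [2, 1, 0, 3, 5, 4]


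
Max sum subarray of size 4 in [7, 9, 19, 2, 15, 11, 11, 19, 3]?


[0:4]: 37
[1:5]: 45
[2:6]: 47
[3:7]: 39
[4:8]: 56
[5:9]: 44

Max: 56 at [4:8]


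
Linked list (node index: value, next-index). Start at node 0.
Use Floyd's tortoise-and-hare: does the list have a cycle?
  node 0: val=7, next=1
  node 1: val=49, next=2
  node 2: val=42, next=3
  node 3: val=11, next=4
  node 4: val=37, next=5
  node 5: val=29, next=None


Floyd's tortoise (slow, +1) and hare (fast, +2):
  init: slow=0, fast=0
  step 1: slow=1, fast=2
  step 2: slow=2, fast=4
  step 3: fast 4->5->None, no cycle

Cycle: no


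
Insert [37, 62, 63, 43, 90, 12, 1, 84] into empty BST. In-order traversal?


Insert 37: root
Insert 62: R from 37
Insert 63: R from 37 -> R from 62
Insert 43: R from 37 -> L from 62
Insert 90: R from 37 -> R from 62 -> R from 63
Insert 12: L from 37
Insert 1: L from 37 -> L from 12
Insert 84: R from 37 -> R from 62 -> R from 63 -> L from 90

In-order: [1, 12, 37, 43, 62, 63, 84, 90]


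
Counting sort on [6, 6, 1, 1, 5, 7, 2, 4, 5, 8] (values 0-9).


Input: [6, 6, 1, 1, 5, 7, 2, 4, 5, 8]
Counts: [0, 2, 1, 0, 1, 2, 2, 1, 1, 0]

Sorted: [1, 1, 2, 4, 5, 5, 6, 6, 7, 8]


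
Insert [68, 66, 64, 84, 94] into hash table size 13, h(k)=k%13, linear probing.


Insert 68: h=3 -> slot 3
Insert 66: h=1 -> slot 1
Insert 64: h=12 -> slot 12
Insert 84: h=6 -> slot 6
Insert 94: h=3, 1 probes -> slot 4

Table: [None, 66, None, 68, 94, None, 84, None, None, None, None, None, 64]


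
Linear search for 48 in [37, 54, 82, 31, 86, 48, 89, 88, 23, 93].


i=0: 37!=48
i=1: 54!=48
i=2: 82!=48
i=3: 31!=48
i=4: 86!=48
i=5: 48==48 found!

Found at 5, 6 comps


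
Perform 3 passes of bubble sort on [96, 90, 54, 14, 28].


Initial: [96, 90, 54, 14, 28]
Pass 1: [90, 54, 14, 28, 96] (4 swaps)
Pass 2: [54, 14, 28, 90, 96] (3 swaps)
Pass 3: [14, 28, 54, 90, 96] (2 swaps)

After 3 passes: [14, 28, 54, 90, 96]


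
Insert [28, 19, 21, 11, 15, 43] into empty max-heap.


Insert 28: [28]
Insert 19: [28, 19]
Insert 21: [28, 19, 21]
Insert 11: [28, 19, 21, 11]
Insert 15: [28, 19, 21, 11, 15]
Insert 43: [43, 19, 28, 11, 15, 21]

Final heap: [43, 19, 28, 11, 15, 21]


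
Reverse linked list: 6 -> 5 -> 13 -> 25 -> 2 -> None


Step 1: curr=6, set curr.next=prev(None) | reversed so far: 6
Step 2: curr=5, set curr.next=prev(6) | reversed so far: 5 -> 6
Step 3: curr=13, set curr.next=prev(5) | reversed so far: 13 -> 5 -> 6
Step 4: curr=25, set curr.next=prev(13) | reversed so far: 25 -> 13 -> 5 -> 6
Step 5: curr=2, set curr.next=prev(25) | reversed so far: 2 -> 25 -> 13 -> 5 -> 6

2 -> 25 -> 13 -> 5 -> 6 -> None


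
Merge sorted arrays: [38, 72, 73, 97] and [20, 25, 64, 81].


Take 20 from B
Take 25 from B
Take 38 from A
Take 64 from B
Take 72 from A
Take 73 from A
Take 81 from B

Merged: [20, 25, 38, 64, 72, 73, 81, 97]


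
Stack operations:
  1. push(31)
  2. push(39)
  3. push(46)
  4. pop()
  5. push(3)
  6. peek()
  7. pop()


push(31) -> [31]
push(39) -> [31, 39]
push(46) -> [31, 39, 46]
pop()->46, [31, 39]
push(3) -> [31, 39, 3]
peek()->3
pop()->3, [31, 39]

Final stack: [31, 39]


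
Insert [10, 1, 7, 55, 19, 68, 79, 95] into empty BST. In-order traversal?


Insert 10: root
Insert 1: L from 10
Insert 7: L from 10 -> R from 1
Insert 55: R from 10
Insert 19: R from 10 -> L from 55
Insert 68: R from 10 -> R from 55
Insert 79: R from 10 -> R from 55 -> R from 68
Insert 95: R from 10 -> R from 55 -> R from 68 -> R from 79

In-order: [1, 7, 10, 19, 55, 68, 79, 95]


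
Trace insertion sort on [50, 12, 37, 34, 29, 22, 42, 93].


Initial: [50, 12, 37, 34, 29, 22, 42, 93]
Insert 12: [12, 50, 37, 34, 29, 22, 42, 93]
Insert 37: [12, 37, 50, 34, 29, 22, 42, 93]
Insert 34: [12, 34, 37, 50, 29, 22, 42, 93]
Insert 29: [12, 29, 34, 37, 50, 22, 42, 93]
Insert 22: [12, 22, 29, 34, 37, 50, 42, 93]
Insert 42: [12, 22, 29, 34, 37, 42, 50, 93]
Insert 93: [12, 22, 29, 34, 37, 42, 50, 93]

Sorted: [12, 22, 29, 34, 37, 42, 50, 93]


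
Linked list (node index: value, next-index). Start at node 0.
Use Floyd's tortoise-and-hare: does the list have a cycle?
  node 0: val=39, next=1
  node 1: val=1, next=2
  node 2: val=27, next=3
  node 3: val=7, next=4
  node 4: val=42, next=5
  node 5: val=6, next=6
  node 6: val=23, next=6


Floyd's tortoise (slow, +1) and hare (fast, +2):
  init: slow=0, fast=0
  step 1: slow=1, fast=2
  step 2: slow=2, fast=4
  step 3: slow=3, fast=6
  step 4: slow=4, fast=6
  step 5: slow=5, fast=6
  step 6: slow=6, fast=6
  slow == fast at node 6: cycle detected

Cycle: yes


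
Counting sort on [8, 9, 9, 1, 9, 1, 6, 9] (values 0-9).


Input: [8, 9, 9, 1, 9, 1, 6, 9]
Counts: [0, 2, 0, 0, 0, 0, 1, 0, 1, 4]

Sorted: [1, 1, 6, 8, 9, 9, 9, 9]


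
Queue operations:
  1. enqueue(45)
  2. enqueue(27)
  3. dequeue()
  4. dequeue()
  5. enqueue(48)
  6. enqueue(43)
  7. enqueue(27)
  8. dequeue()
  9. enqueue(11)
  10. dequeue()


enqueue(45) -> [45]
enqueue(27) -> [45, 27]
dequeue()->45, [27]
dequeue()->27, []
enqueue(48) -> [48]
enqueue(43) -> [48, 43]
enqueue(27) -> [48, 43, 27]
dequeue()->48, [43, 27]
enqueue(11) -> [43, 27, 11]
dequeue()->43, [27, 11]

Final queue: [27, 11]


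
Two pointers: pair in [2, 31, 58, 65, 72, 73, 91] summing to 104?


lo=0(2)+hi=6(91)=93
lo=1(31)+hi=6(91)=122
lo=1(31)+hi=5(73)=104

Yes: 31+73=104


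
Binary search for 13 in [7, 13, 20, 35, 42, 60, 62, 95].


Step 1: lo=0, hi=7, mid=3, val=35
Step 2: lo=0, hi=2, mid=1, val=13

Found at index 1


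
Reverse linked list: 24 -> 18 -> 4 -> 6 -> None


Step 1: curr=24, set curr.next=prev(None) | reversed so far: 24
Step 2: curr=18, set curr.next=prev(24) | reversed so far: 18 -> 24
Step 3: curr=4, set curr.next=prev(18) | reversed so far: 4 -> 18 -> 24
Step 4: curr=6, set curr.next=prev(4) | reversed so far: 6 -> 4 -> 18 -> 24

6 -> 4 -> 18 -> 24 -> None


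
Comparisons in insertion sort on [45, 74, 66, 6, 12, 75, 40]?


Algorithm: insertion sort
Input: [45, 74, 66, 6, 12, 75, 40]
Sorted: [6, 12, 40, 45, 66, 74, 75]

16


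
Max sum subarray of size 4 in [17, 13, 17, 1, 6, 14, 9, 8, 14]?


[0:4]: 48
[1:5]: 37
[2:6]: 38
[3:7]: 30
[4:8]: 37
[5:9]: 45

Max: 48 at [0:4]


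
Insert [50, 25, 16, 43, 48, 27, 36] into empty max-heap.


Insert 50: [50]
Insert 25: [50, 25]
Insert 16: [50, 25, 16]
Insert 43: [50, 43, 16, 25]
Insert 48: [50, 48, 16, 25, 43]
Insert 27: [50, 48, 27, 25, 43, 16]
Insert 36: [50, 48, 36, 25, 43, 16, 27]

Final heap: [50, 48, 36, 25, 43, 16, 27]


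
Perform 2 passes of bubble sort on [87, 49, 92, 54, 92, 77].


Initial: [87, 49, 92, 54, 92, 77]
Pass 1: [49, 87, 54, 92, 77, 92] (3 swaps)
Pass 2: [49, 54, 87, 77, 92, 92] (2 swaps)

After 2 passes: [49, 54, 87, 77, 92, 92]


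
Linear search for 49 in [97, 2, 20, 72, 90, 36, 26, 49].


i=0: 97!=49
i=1: 2!=49
i=2: 20!=49
i=3: 72!=49
i=4: 90!=49
i=5: 36!=49
i=6: 26!=49
i=7: 49==49 found!

Found at 7, 8 comps


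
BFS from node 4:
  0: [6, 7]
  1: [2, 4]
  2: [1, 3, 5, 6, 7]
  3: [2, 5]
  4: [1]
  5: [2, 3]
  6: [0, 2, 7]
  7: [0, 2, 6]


Visit 4, enqueue [1]
Visit 1, enqueue [2]
Visit 2, enqueue [3, 5, 6, 7]
Visit 3, enqueue []
Visit 5, enqueue []
Visit 6, enqueue [0]
Visit 7, enqueue []
Visit 0, enqueue []

BFS order: [4, 1, 2, 3, 5, 6, 7, 0]


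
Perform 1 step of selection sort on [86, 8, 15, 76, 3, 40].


Initial: [86, 8, 15, 76, 3, 40]
Step 1: min=3 at 4
  Swap: [3, 8, 15, 76, 86, 40]

After 1 step: [3, 8, 15, 76, 86, 40]


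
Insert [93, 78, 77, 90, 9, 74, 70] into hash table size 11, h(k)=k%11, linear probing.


Insert 93: h=5 -> slot 5
Insert 78: h=1 -> slot 1
Insert 77: h=0 -> slot 0
Insert 90: h=2 -> slot 2
Insert 9: h=9 -> slot 9
Insert 74: h=8 -> slot 8
Insert 70: h=4 -> slot 4

Table: [77, 78, 90, None, 70, 93, None, None, 74, 9, None]


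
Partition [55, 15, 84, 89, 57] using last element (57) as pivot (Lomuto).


Pivot: 57
  55 <= 57: advance i (no swap)
  15 <= 57: advance i (no swap)
Place pivot at 2: [55, 15, 57, 89, 84]

Partitioned: [55, 15, 57, 89, 84]


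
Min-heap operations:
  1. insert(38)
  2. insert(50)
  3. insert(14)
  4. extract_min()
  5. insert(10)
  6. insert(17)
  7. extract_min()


insert(38) -> [38]
insert(50) -> [38, 50]
insert(14) -> [14, 50, 38]
extract_min()->14, [38, 50]
insert(10) -> [10, 50, 38]
insert(17) -> [10, 17, 38, 50]
extract_min()->10, [17, 50, 38]

Final heap: [17, 50, 38]


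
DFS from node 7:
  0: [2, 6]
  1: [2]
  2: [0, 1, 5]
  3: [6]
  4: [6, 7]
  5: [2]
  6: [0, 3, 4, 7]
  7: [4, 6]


Visit 7, push [6, 4]
Visit 4, push [6]
Visit 6, push [3, 0]
Visit 0, push [2]
Visit 2, push [5, 1]
Visit 1, push []
Visit 5, push []
Visit 3, push []

DFS order: [7, 4, 6, 0, 2, 1, 5, 3]


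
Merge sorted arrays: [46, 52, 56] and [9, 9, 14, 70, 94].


Take 9 from B
Take 9 from B
Take 14 from B
Take 46 from A
Take 52 from A
Take 56 from A

Merged: [9, 9, 14, 46, 52, 56, 70, 94]


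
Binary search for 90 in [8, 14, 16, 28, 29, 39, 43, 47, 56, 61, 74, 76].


Step 1: lo=0, hi=11, mid=5, val=39
Step 2: lo=6, hi=11, mid=8, val=56
Step 3: lo=9, hi=11, mid=10, val=74
Step 4: lo=11, hi=11, mid=11, val=76

Not found


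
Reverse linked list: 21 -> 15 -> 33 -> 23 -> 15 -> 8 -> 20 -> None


Step 1: curr=21, set curr.next=prev(None) | reversed so far: 21
Step 2: curr=15, set curr.next=prev(21) | reversed so far: 15 -> 21
Step 3: curr=33, set curr.next=prev(15) | reversed so far: 33 -> 15 -> 21
Step 4: curr=23, set curr.next=prev(33) | reversed so far: 23 -> 33 -> 15 -> 21
Step 5: curr=15, set curr.next=prev(23) | reversed so far: 15 -> 23 -> 33 -> 15 -> 21
Step 6: curr=8, set curr.next=prev(15) | reversed so far: 8 -> 15 -> 23 -> 33 -> 15 -> 21
Step 7: curr=20, set curr.next=prev(8) | reversed so far: 20 -> 8 -> 15 -> 23 -> 33 -> 15 -> 21

20 -> 8 -> 15 -> 23 -> 33 -> 15 -> 21 -> None


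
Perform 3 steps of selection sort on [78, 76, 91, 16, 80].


Initial: [78, 76, 91, 16, 80]
Step 1: min=16 at 3
  Swap: [16, 76, 91, 78, 80]
Step 2: min=76 at 1
  Swap: [16, 76, 91, 78, 80]
Step 3: min=78 at 3
  Swap: [16, 76, 78, 91, 80]

After 3 steps: [16, 76, 78, 91, 80]


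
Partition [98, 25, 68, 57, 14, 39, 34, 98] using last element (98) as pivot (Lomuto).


Pivot: 98
  98 <= 98: advance i (no swap)
  25 <= 98: advance i (no swap)
  68 <= 98: advance i (no swap)
  57 <= 98: advance i (no swap)
  14 <= 98: advance i (no swap)
  39 <= 98: advance i (no swap)
  34 <= 98: advance i (no swap)
Place pivot at 7: [98, 25, 68, 57, 14, 39, 34, 98]

Partitioned: [98, 25, 68, 57, 14, 39, 34, 98]


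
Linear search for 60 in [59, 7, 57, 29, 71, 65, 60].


i=0: 59!=60
i=1: 7!=60
i=2: 57!=60
i=3: 29!=60
i=4: 71!=60
i=5: 65!=60
i=6: 60==60 found!

Found at 6, 7 comps


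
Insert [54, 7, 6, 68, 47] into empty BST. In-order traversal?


Insert 54: root
Insert 7: L from 54
Insert 6: L from 54 -> L from 7
Insert 68: R from 54
Insert 47: L from 54 -> R from 7

In-order: [6, 7, 47, 54, 68]


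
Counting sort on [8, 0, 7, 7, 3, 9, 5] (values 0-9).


Input: [8, 0, 7, 7, 3, 9, 5]
Counts: [1, 0, 0, 1, 0, 1, 0, 2, 1, 1]

Sorted: [0, 3, 5, 7, 7, 8, 9]


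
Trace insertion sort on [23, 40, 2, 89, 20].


Initial: [23, 40, 2, 89, 20]
Insert 40: [23, 40, 2, 89, 20]
Insert 2: [2, 23, 40, 89, 20]
Insert 89: [2, 23, 40, 89, 20]
Insert 20: [2, 20, 23, 40, 89]

Sorted: [2, 20, 23, 40, 89]


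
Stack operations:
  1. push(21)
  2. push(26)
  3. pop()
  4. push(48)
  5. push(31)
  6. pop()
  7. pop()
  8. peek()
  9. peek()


push(21) -> [21]
push(26) -> [21, 26]
pop()->26, [21]
push(48) -> [21, 48]
push(31) -> [21, 48, 31]
pop()->31, [21, 48]
pop()->48, [21]
peek()->21
peek()->21

Final stack: [21]


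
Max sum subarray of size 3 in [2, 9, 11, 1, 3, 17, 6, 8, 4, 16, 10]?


[0:3]: 22
[1:4]: 21
[2:5]: 15
[3:6]: 21
[4:7]: 26
[5:8]: 31
[6:9]: 18
[7:10]: 28
[8:11]: 30

Max: 31 at [5:8]


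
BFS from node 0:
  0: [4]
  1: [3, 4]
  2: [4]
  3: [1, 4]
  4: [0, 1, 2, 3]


Visit 0, enqueue [4]
Visit 4, enqueue [1, 2, 3]
Visit 1, enqueue []
Visit 2, enqueue []
Visit 3, enqueue []

BFS order: [0, 4, 1, 2, 3]


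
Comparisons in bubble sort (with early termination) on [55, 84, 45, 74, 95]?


Algorithm: bubble sort (with early termination)
Input: [55, 84, 45, 74, 95]
Sorted: [45, 55, 74, 84, 95]

9


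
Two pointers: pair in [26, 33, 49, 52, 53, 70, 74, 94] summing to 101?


lo=0(26)+hi=7(94)=120
lo=0(26)+hi=6(74)=100
lo=1(33)+hi=6(74)=107
lo=1(33)+hi=5(70)=103
lo=1(33)+hi=4(53)=86
lo=2(49)+hi=4(53)=102
lo=2(49)+hi=3(52)=101

Yes: 49+52=101


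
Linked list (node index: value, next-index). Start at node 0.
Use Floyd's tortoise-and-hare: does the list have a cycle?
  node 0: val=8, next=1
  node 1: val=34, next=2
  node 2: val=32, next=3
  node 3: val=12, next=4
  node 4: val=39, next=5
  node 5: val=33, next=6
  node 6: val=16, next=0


Floyd's tortoise (slow, +1) and hare (fast, +2):
  init: slow=0, fast=0
  step 1: slow=1, fast=2
  step 2: slow=2, fast=4
  step 3: slow=3, fast=6
  step 4: slow=4, fast=1
  step 5: slow=5, fast=3
  step 6: slow=6, fast=5
  step 7: slow=0, fast=0
  slow == fast at node 0: cycle detected

Cycle: yes


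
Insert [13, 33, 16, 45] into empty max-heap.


Insert 13: [13]
Insert 33: [33, 13]
Insert 16: [33, 13, 16]
Insert 45: [45, 33, 16, 13]

Final heap: [45, 33, 16, 13]


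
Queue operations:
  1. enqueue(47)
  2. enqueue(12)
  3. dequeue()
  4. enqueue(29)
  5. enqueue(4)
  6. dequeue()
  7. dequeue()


enqueue(47) -> [47]
enqueue(12) -> [47, 12]
dequeue()->47, [12]
enqueue(29) -> [12, 29]
enqueue(4) -> [12, 29, 4]
dequeue()->12, [29, 4]
dequeue()->29, [4]

Final queue: [4]


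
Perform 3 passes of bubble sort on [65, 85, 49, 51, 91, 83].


Initial: [65, 85, 49, 51, 91, 83]
Pass 1: [65, 49, 51, 85, 83, 91] (3 swaps)
Pass 2: [49, 51, 65, 83, 85, 91] (3 swaps)
Pass 3: [49, 51, 65, 83, 85, 91] (0 swaps)

After 3 passes: [49, 51, 65, 83, 85, 91]


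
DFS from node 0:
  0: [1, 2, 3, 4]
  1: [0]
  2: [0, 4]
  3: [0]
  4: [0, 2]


Visit 0, push [4, 3, 2, 1]
Visit 1, push []
Visit 2, push [4]
Visit 4, push []
Visit 3, push []

DFS order: [0, 1, 2, 4, 3]


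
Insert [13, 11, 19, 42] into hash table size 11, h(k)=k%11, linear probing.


Insert 13: h=2 -> slot 2
Insert 11: h=0 -> slot 0
Insert 19: h=8 -> slot 8
Insert 42: h=9 -> slot 9

Table: [11, None, 13, None, None, None, None, None, 19, 42, None]


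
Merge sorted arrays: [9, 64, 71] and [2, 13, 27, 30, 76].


Take 2 from B
Take 9 from A
Take 13 from B
Take 27 from B
Take 30 from B
Take 64 from A
Take 71 from A

Merged: [2, 9, 13, 27, 30, 64, 71, 76]


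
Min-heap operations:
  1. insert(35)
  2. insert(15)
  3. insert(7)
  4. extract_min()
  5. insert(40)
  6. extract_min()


insert(35) -> [35]
insert(15) -> [15, 35]
insert(7) -> [7, 35, 15]
extract_min()->7, [15, 35]
insert(40) -> [15, 35, 40]
extract_min()->15, [35, 40]

Final heap: [35, 40]


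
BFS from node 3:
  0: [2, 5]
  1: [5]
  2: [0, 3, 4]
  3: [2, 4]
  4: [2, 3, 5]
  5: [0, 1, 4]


Visit 3, enqueue [2, 4]
Visit 2, enqueue [0]
Visit 4, enqueue [5]
Visit 0, enqueue []
Visit 5, enqueue [1]
Visit 1, enqueue []

BFS order: [3, 2, 4, 0, 5, 1]


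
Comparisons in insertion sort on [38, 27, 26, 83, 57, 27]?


Algorithm: insertion sort
Input: [38, 27, 26, 83, 57, 27]
Sorted: [26, 27, 27, 38, 57, 83]

10


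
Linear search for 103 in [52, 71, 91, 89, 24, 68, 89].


i=0: 52!=103
i=1: 71!=103
i=2: 91!=103
i=3: 89!=103
i=4: 24!=103
i=5: 68!=103
i=6: 89!=103

Not found, 7 comps


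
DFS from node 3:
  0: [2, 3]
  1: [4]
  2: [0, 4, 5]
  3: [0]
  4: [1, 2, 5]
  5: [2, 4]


Visit 3, push [0]
Visit 0, push [2]
Visit 2, push [5, 4]
Visit 4, push [5, 1]
Visit 1, push []
Visit 5, push []

DFS order: [3, 0, 2, 4, 1, 5]


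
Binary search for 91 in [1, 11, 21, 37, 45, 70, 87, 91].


Step 1: lo=0, hi=7, mid=3, val=37
Step 2: lo=4, hi=7, mid=5, val=70
Step 3: lo=6, hi=7, mid=6, val=87
Step 4: lo=7, hi=7, mid=7, val=91

Found at index 7


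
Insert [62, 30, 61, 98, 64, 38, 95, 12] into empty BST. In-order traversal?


Insert 62: root
Insert 30: L from 62
Insert 61: L from 62 -> R from 30
Insert 98: R from 62
Insert 64: R from 62 -> L from 98
Insert 38: L from 62 -> R from 30 -> L from 61
Insert 95: R from 62 -> L from 98 -> R from 64
Insert 12: L from 62 -> L from 30

In-order: [12, 30, 38, 61, 62, 64, 95, 98]


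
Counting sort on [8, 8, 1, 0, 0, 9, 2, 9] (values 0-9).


Input: [8, 8, 1, 0, 0, 9, 2, 9]
Counts: [2, 1, 1, 0, 0, 0, 0, 0, 2, 2]

Sorted: [0, 0, 1, 2, 8, 8, 9, 9]


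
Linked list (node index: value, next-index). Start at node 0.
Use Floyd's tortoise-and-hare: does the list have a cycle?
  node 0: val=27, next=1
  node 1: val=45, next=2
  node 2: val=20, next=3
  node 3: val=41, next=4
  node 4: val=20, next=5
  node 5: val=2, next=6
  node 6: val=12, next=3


Floyd's tortoise (slow, +1) and hare (fast, +2):
  init: slow=0, fast=0
  step 1: slow=1, fast=2
  step 2: slow=2, fast=4
  step 3: slow=3, fast=6
  step 4: slow=4, fast=4
  slow == fast at node 4: cycle detected

Cycle: yes


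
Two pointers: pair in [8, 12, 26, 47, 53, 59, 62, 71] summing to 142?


lo=0(8)+hi=7(71)=79
lo=1(12)+hi=7(71)=83
lo=2(26)+hi=7(71)=97
lo=3(47)+hi=7(71)=118
lo=4(53)+hi=7(71)=124
lo=5(59)+hi=7(71)=130
lo=6(62)+hi=7(71)=133

No pair found


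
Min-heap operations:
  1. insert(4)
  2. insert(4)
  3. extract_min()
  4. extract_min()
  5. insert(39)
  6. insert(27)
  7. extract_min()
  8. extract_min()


insert(4) -> [4]
insert(4) -> [4, 4]
extract_min()->4, [4]
extract_min()->4, []
insert(39) -> [39]
insert(27) -> [27, 39]
extract_min()->27, [39]
extract_min()->39, []

Final heap: []


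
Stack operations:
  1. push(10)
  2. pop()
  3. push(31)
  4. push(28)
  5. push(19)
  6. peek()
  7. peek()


push(10) -> [10]
pop()->10, []
push(31) -> [31]
push(28) -> [31, 28]
push(19) -> [31, 28, 19]
peek()->19
peek()->19

Final stack: [31, 28, 19]


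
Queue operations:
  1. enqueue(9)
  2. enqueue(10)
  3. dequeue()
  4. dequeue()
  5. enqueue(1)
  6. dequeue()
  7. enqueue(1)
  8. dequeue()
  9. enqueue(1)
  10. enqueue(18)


enqueue(9) -> [9]
enqueue(10) -> [9, 10]
dequeue()->9, [10]
dequeue()->10, []
enqueue(1) -> [1]
dequeue()->1, []
enqueue(1) -> [1]
dequeue()->1, []
enqueue(1) -> [1]
enqueue(18) -> [1, 18]

Final queue: [1, 18]


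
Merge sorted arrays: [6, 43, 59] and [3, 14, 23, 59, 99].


Take 3 from B
Take 6 from A
Take 14 from B
Take 23 from B
Take 43 from A
Take 59 from A

Merged: [3, 6, 14, 23, 43, 59, 59, 99]


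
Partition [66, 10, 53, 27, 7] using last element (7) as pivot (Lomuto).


Pivot: 7
Place pivot at 0: [7, 10, 53, 27, 66]

Partitioned: [7, 10, 53, 27, 66]


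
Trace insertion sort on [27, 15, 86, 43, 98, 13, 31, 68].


Initial: [27, 15, 86, 43, 98, 13, 31, 68]
Insert 15: [15, 27, 86, 43, 98, 13, 31, 68]
Insert 86: [15, 27, 86, 43, 98, 13, 31, 68]
Insert 43: [15, 27, 43, 86, 98, 13, 31, 68]
Insert 98: [15, 27, 43, 86, 98, 13, 31, 68]
Insert 13: [13, 15, 27, 43, 86, 98, 31, 68]
Insert 31: [13, 15, 27, 31, 43, 86, 98, 68]
Insert 68: [13, 15, 27, 31, 43, 68, 86, 98]

Sorted: [13, 15, 27, 31, 43, 68, 86, 98]


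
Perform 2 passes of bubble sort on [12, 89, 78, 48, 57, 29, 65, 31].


Initial: [12, 89, 78, 48, 57, 29, 65, 31]
Pass 1: [12, 78, 48, 57, 29, 65, 31, 89] (6 swaps)
Pass 2: [12, 48, 57, 29, 65, 31, 78, 89] (5 swaps)

After 2 passes: [12, 48, 57, 29, 65, 31, 78, 89]


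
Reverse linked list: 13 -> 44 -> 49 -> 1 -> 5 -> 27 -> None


Step 1: curr=13, set curr.next=prev(None) | reversed so far: 13
Step 2: curr=44, set curr.next=prev(13) | reversed so far: 44 -> 13
Step 3: curr=49, set curr.next=prev(44) | reversed so far: 49 -> 44 -> 13
Step 4: curr=1, set curr.next=prev(49) | reversed so far: 1 -> 49 -> 44 -> 13
Step 5: curr=5, set curr.next=prev(1) | reversed so far: 5 -> 1 -> 49 -> 44 -> 13
Step 6: curr=27, set curr.next=prev(5) | reversed so far: 27 -> 5 -> 1 -> 49 -> 44 -> 13

27 -> 5 -> 1 -> 49 -> 44 -> 13 -> None
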